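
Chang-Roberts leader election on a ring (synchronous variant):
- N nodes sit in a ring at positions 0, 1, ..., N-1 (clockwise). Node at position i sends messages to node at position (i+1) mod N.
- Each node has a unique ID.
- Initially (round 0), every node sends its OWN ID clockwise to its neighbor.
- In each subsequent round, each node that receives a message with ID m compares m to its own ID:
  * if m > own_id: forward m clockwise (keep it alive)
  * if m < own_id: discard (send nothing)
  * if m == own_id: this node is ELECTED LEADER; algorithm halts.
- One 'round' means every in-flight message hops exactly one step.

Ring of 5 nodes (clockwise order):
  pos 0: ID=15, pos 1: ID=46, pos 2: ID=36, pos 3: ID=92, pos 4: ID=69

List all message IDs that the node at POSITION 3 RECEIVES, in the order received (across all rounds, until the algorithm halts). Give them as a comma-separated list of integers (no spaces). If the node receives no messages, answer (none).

Answer: 36,46,69,92

Derivation:
Round 1: pos1(id46) recv 15: drop; pos2(id36) recv 46: fwd; pos3(id92) recv 36: drop; pos4(id69) recv 92: fwd; pos0(id15) recv 69: fwd
Round 2: pos3(id92) recv 46: drop; pos0(id15) recv 92: fwd; pos1(id46) recv 69: fwd
Round 3: pos1(id46) recv 92: fwd; pos2(id36) recv 69: fwd
Round 4: pos2(id36) recv 92: fwd; pos3(id92) recv 69: drop
Round 5: pos3(id92) recv 92: ELECTED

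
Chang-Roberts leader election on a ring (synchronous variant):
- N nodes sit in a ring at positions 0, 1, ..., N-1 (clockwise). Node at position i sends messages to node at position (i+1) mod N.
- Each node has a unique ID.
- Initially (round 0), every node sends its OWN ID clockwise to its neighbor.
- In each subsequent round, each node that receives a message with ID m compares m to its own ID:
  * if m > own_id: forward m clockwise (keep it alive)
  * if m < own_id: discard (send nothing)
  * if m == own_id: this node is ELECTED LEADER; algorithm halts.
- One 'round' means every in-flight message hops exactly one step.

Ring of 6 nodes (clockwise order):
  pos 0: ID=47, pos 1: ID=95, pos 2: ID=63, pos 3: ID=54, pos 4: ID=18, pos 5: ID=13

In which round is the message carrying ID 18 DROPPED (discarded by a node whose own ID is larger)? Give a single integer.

Round 1: pos1(id95) recv 47: drop; pos2(id63) recv 95: fwd; pos3(id54) recv 63: fwd; pos4(id18) recv 54: fwd; pos5(id13) recv 18: fwd; pos0(id47) recv 13: drop
Round 2: pos3(id54) recv 95: fwd; pos4(id18) recv 63: fwd; pos5(id13) recv 54: fwd; pos0(id47) recv 18: drop
Round 3: pos4(id18) recv 95: fwd; pos5(id13) recv 63: fwd; pos0(id47) recv 54: fwd
Round 4: pos5(id13) recv 95: fwd; pos0(id47) recv 63: fwd; pos1(id95) recv 54: drop
Round 5: pos0(id47) recv 95: fwd; pos1(id95) recv 63: drop
Round 6: pos1(id95) recv 95: ELECTED
Message ID 18 originates at pos 4; dropped at pos 0 in round 2

Answer: 2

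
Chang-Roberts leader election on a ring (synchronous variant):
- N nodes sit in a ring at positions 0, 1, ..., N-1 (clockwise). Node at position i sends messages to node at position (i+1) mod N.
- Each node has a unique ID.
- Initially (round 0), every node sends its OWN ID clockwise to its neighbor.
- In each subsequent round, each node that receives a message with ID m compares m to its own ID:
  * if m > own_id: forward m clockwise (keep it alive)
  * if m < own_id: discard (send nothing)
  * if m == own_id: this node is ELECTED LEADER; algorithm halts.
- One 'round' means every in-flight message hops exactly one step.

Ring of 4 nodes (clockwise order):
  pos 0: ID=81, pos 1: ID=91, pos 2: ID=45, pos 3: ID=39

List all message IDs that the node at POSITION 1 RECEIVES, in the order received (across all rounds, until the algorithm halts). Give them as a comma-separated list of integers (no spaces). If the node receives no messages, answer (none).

Round 1: pos1(id91) recv 81: drop; pos2(id45) recv 91: fwd; pos3(id39) recv 45: fwd; pos0(id81) recv 39: drop
Round 2: pos3(id39) recv 91: fwd; pos0(id81) recv 45: drop
Round 3: pos0(id81) recv 91: fwd
Round 4: pos1(id91) recv 91: ELECTED

Answer: 81,91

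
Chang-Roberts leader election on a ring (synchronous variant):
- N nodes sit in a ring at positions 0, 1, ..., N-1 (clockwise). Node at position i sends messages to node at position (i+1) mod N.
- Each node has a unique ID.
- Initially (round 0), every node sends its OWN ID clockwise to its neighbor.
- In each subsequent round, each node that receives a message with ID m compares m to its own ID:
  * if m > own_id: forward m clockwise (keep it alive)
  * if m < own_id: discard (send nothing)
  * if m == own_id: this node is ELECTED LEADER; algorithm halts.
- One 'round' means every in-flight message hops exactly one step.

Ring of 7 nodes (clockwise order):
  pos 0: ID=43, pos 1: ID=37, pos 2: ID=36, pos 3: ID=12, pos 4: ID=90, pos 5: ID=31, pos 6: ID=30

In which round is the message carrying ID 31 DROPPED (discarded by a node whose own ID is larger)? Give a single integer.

Round 1: pos1(id37) recv 43: fwd; pos2(id36) recv 37: fwd; pos3(id12) recv 36: fwd; pos4(id90) recv 12: drop; pos5(id31) recv 90: fwd; pos6(id30) recv 31: fwd; pos0(id43) recv 30: drop
Round 2: pos2(id36) recv 43: fwd; pos3(id12) recv 37: fwd; pos4(id90) recv 36: drop; pos6(id30) recv 90: fwd; pos0(id43) recv 31: drop
Round 3: pos3(id12) recv 43: fwd; pos4(id90) recv 37: drop; pos0(id43) recv 90: fwd
Round 4: pos4(id90) recv 43: drop; pos1(id37) recv 90: fwd
Round 5: pos2(id36) recv 90: fwd
Round 6: pos3(id12) recv 90: fwd
Round 7: pos4(id90) recv 90: ELECTED
Message ID 31 originates at pos 5; dropped at pos 0 in round 2

Answer: 2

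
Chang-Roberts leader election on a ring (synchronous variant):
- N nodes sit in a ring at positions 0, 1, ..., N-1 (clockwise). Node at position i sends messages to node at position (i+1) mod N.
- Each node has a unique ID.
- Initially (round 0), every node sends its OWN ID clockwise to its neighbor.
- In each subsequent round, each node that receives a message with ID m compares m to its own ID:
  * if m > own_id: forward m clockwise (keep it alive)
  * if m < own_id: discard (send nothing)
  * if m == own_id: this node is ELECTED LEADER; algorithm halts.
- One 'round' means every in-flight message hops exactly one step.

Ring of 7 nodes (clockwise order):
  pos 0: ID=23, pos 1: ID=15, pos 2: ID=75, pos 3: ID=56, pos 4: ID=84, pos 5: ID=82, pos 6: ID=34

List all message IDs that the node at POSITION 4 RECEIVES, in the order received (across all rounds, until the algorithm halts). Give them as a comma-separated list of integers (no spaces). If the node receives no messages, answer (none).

Answer: 56,75,82,84

Derivation:
Round 1: pos1(id15) recv 23: fwd; pos2(id75) recv 15: drop; pos3(id56) recv 75: fwd; pos4(id84) recv 56: drop; pos5(id82) recv 84: fwd; pos6(id34) recv 82: fwd; pos0(id23) recv 34: fwd
Round 2: pos2(id75) recv 23: drop; pos4(id84) recv 75: drop; pos6(id34) recv 84: fwd; pos0(id23) recv 82: fwd; pos1(id15) recv 34: fwd
Round 3: pos0(id23) recv 84: fwd; pos1(id15) recv 82: fwd; pos2(id75) recv 34: drop
Round 4: pos1(id15) recv 84: fwd; pos2(id75) recv 82: fwd
Round 5: pos2(id75) recv 84: fwd; pos3(id56) recv 82: fwd
Round 6: pos3(id56) recv 84: fwd; pos4(id84) recv 82: drop
Round 7: pos4(id84) recv 84: ELECTED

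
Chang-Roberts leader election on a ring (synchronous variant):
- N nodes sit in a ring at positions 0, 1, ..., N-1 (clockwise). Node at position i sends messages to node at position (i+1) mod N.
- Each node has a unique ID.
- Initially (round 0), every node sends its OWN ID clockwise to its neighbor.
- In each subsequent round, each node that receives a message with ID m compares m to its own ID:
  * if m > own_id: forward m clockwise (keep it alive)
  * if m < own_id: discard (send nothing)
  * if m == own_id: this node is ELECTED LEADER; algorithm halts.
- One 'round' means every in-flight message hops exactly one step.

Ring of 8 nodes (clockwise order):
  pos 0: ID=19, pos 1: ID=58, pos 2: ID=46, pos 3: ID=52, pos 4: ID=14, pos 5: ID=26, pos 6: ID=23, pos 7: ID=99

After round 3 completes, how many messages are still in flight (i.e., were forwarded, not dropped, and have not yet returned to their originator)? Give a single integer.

Answer: 3

Derivation:
Round 1: pos1(id58) recv 19: drop; pos2(id46) recv 58: fwd; pos3(id52) recv 46: drop; pos4(id14) recv 52: fwd; pos5(id26) recv 14: drop; pos6(id23) recv 26: fwd; pos7(id99) recv 23: drop; pos0(id19) recv 99: fwd
Round 2: pos3(id52) recv 58: fwd; pos5(id26) recv 52: fwd; pos7(id99) recv 26: drop; pos1(id58) recv 99: fwd
Round 3: pos4(id14) recv 58: fwd; pos6(id23) recv 52: fwd; pos2(id46) recv 99: fwd
After round 3: 3 messages still in flight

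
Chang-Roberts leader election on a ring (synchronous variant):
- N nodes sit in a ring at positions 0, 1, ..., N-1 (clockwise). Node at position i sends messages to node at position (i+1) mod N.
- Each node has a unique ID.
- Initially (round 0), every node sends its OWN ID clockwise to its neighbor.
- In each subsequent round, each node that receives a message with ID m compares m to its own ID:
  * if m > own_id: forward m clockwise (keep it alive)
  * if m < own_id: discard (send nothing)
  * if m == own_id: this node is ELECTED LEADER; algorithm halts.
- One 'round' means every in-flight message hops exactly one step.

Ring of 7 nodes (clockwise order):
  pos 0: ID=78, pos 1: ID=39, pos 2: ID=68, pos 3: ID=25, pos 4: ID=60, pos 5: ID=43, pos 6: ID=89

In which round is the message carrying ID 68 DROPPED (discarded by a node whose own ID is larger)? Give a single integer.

Round 1: pos1(id39) recv 78: fwd; pos2(id68) recv 39: drop; pos3(id25) recv 68: fwd; pos4(id60) recv 25: drop; pos5(id43) recv 60: fwd; pos6(id89) recv 43: drop; pos0(id78) recv 89: fwd
Round 2: pos2(id68) recv 78: fwd; pos4(id60) recv 68: fwd; pos6(id89) recv 60: drop; pos1(id39) recv 89: fwd
Round 3: pos3(id25) recv 78: fwd; pos5(id43) recv 68: fwd; pos2(id68) recv 89: fwd
Round 4: pos4(id60) recv 78: fwd; pos6(id89) recv 68: drop; pos3(id25) recv 89: fwd
Round 5: pos5(id43) recv 78: fwd; pos4(id60) recv 89: fwd
Round 6: pos6(id89) recv 78: drop; pos5(id43) recv 89: fwd
Round 7: pos6(id89) recv 89: ELECTED
Message ID 68 originates at pos 2; dropped at pos 6 in round 4

Answer: 4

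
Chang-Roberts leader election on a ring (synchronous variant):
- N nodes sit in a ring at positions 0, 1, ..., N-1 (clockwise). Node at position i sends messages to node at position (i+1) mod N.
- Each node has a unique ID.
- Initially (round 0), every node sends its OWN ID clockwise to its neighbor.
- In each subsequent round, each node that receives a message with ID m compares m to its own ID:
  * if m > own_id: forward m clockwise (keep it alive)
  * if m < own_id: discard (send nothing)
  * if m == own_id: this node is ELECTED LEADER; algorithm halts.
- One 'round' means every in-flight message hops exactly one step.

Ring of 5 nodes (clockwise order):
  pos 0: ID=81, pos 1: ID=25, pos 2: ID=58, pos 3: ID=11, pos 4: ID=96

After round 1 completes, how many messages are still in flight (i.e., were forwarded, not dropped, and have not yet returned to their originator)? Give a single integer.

Answer: 3

Derivation:
Round 1: pos1(id25) recv 81: fwd; pos2(id58) recv 25: drop; pos3(id11) recv 58: fwd; pos4(id96) recv 11: drop; pos0(id81) recv 96: fwd
After round 1: 3 messages still in flight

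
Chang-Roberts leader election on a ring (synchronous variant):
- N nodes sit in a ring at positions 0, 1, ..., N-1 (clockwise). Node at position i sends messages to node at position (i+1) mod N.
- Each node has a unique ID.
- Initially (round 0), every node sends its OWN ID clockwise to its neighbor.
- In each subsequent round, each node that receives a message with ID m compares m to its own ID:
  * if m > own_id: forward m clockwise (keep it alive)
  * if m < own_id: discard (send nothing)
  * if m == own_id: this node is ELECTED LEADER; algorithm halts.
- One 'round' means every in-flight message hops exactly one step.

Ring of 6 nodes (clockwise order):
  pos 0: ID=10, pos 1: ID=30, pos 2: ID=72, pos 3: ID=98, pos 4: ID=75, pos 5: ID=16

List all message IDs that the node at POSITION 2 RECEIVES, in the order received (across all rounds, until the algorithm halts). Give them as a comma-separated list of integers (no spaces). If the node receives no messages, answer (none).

Round 1: pos1(id30) recv 10: drop; pos2(id72) recv 30: drop; pos3(id98) recv 72: drop; pos4(id75) recv 98: fwd; pos5(id16) recv 75: fwd; pos0(id10) recv 16: fwd
Round 2: pos5(id16) recv 98: fwd; pos0(id10) recv 75: fwd; pos1(id30) recv 16: drop
Round 3: pos0(id10) recv 98: fwd; pos1(id30) recv 75: fwd
Round 4: pos1(id30) recv 98: fwd; pos2(id72) recv 75: fwd
Round 5: pos2(id72) recv 98: fwd; pos3(id98) recv 75: drop
Round 6: pos3(id98) recv 98: ELECTED

Answer: 30,75,98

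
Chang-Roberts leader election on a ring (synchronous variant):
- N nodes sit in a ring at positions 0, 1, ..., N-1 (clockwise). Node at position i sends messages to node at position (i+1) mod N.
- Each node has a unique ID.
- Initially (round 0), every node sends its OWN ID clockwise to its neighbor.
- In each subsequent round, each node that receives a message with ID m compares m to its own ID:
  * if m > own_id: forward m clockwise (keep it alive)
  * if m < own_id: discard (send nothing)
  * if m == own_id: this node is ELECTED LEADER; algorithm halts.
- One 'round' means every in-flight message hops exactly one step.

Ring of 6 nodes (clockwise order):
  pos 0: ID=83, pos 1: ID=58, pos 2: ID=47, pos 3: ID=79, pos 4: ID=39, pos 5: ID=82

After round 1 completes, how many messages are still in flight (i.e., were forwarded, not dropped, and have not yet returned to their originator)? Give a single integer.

Answer: 3

Derivation:
Round 1: pos1(id58) recv 83: fwd; pos2(id47) recv 58: fwd; pos3(id79) recv 47: drop; pos4(id39) recv 79: fwd; pos5(id82) recv 39: drop; pos0(id83) recv 82: drop
After round 1: 3 messages still in flight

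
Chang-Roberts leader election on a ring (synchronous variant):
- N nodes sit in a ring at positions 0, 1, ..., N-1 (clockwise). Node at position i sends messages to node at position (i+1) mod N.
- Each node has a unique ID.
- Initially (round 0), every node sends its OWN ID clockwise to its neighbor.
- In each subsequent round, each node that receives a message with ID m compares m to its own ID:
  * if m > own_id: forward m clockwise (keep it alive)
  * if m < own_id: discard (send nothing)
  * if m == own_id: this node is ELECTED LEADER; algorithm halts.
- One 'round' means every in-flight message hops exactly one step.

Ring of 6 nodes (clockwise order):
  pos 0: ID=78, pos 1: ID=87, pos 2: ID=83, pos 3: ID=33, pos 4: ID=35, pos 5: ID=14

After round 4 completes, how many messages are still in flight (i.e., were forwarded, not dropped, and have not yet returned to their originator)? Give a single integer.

Round 1: pos1(id87) recv 78: drop; pos2(id83) recv 87: fwd; pos3(id33) recv 83: fwd; pos4(id35) recv 33: drop; pos5(id14) recv 35: fwd; pos0(id78) recv 14: drop
Round 2: pos3(id33) recv 87: fwd; pos4(id35) recv 83: fwd; pos0(id78) recv 35: drop
Round 3: pos4(id35) recv 87: fwd; pos5(id14) recv 83: fwd
Round 4: pos5(id14) recv 87: fwd; pos0(id78) recv 83: fwd
After round 4: 2 messages still in flight

Answer: 2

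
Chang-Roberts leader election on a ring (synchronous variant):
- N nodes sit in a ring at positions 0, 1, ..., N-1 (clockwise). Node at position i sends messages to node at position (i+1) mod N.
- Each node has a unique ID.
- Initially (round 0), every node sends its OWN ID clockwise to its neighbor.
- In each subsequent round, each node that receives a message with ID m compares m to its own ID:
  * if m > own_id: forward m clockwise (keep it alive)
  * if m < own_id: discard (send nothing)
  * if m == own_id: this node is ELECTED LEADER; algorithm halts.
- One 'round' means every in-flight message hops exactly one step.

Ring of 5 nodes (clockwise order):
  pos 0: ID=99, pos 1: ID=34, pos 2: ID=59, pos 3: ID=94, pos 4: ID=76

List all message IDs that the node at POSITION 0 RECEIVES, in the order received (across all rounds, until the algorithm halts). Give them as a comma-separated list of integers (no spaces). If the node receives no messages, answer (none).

Answer: 76,94,99

Derivation:
Round 1: pos1(id34) recv 99: fwd; pos2(id59) recv 34: drop; pos3(id94) recv 59: drop; pos4(id76) recv 94: fwd; pos0(id99) recv 76: drop
Round 2: pos2(id59) recv 99: fwd; pos0(id99) recv 94: drop
Round 3: pos3(id94) recv 99: fwd
Round 4: pos4(id76) recv 99: fwd
Round 5: pos0(id99) recv 99: ELECTED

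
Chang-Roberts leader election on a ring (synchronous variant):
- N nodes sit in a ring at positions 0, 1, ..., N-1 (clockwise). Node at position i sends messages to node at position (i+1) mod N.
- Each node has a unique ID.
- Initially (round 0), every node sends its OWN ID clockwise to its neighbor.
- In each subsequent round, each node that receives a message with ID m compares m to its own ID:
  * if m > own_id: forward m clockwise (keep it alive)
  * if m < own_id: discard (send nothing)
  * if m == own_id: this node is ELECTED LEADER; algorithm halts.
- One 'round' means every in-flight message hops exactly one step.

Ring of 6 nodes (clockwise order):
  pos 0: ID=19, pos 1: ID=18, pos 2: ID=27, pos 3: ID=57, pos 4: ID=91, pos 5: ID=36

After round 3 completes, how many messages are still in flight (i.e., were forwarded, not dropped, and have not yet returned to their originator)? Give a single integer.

Answer: 2

Derivation:
Round 1: pos1(id18) recv 19: fwd; pos2(id27) recv 18: drop; pos3(id57) recv 27: drop; pos4(id91) recv 57: drop; pos5(id36) recv 91: fwd; pos0(id19) recv 36: fwd
Round 2: pos2(id27) recv 19: drop; pos0(id19) recv 91: fwd; pos1(id18) recv 36: fwd
Round 3: pos1(id18) recv 91: fwd; pos2(id27) recv 36: fwd
After round 3: 2 messages still in flight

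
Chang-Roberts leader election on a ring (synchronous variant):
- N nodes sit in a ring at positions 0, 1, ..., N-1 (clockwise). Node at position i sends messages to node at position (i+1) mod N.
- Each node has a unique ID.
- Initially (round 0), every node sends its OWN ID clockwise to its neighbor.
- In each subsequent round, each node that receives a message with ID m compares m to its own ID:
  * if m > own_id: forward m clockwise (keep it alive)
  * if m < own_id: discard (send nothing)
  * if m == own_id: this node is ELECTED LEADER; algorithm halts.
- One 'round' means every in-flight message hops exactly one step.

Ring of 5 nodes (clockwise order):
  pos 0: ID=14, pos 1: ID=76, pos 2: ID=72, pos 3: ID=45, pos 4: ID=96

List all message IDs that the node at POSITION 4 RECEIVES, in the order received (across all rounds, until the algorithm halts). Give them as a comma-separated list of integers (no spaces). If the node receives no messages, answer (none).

Answer: 45,72,76,96

Derivation:
Round 1: pos1(id76) recv 14: drop; pos2(id72) recv 76: fwd; pos3(id45) recv 72: fwd; pos4(id96) recv 45: drop; pos0(id14) recv 96: fwd
Round 2: pos3(id45) recv 76: fwd; pos4(id96) recv 72: drop; pos1(id76) recv 96: fwd
Round 3: pos4(id96) recv 76: drop; pos2(id72) recv 96: fwd
Round 4: pos3(id45) recv 96: fwd
Round 5: pos4(id96) recv 96: ELECTED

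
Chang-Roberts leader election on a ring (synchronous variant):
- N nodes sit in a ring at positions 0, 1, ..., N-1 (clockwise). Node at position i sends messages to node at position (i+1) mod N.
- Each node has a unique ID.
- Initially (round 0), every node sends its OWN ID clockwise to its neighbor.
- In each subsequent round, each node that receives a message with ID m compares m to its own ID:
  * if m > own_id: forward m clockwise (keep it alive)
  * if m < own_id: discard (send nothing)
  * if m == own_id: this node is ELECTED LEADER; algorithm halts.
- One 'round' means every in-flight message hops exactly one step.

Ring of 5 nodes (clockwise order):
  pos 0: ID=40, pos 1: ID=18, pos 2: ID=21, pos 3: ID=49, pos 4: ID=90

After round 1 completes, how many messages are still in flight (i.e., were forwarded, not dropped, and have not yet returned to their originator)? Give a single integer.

Answer: 2

Derivation:
Round 1: pos1(id18) recv 40: fwd; pos2(id21) recv 18: drop; pos3(id49) recv 21: drop; pos4(id90) recv 49: drop; pos0(id40) recv 90: fwd
After round 1: 2 messages still in flight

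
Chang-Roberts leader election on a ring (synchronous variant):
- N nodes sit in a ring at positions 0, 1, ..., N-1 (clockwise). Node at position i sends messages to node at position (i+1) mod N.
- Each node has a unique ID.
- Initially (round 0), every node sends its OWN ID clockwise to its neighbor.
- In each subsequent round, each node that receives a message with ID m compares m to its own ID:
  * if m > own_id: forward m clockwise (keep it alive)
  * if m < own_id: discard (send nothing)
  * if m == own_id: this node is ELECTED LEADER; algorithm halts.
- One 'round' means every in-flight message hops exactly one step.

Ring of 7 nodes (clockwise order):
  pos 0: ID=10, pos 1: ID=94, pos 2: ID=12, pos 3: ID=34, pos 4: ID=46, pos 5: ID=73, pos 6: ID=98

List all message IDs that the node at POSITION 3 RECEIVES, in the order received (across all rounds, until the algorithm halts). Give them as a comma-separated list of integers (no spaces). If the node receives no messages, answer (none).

Answer: 12,94,98

Derivation:
Round 1: pos1(id94) recv 10: drop; pos2(id12) recv 94: fwd; pos3(id34) recv 12: drop; pos4(id46) recv 34: drop; pos5(id73) recv 46: drop; pos6(id98) recv 73: drop; pos0(id10) recv 98: fwd
Round 2: pos3(id34) recv 94: fwd; pos1(id94) recv 98: fwd
Round 3: pos4(id46) recv 94: fwd; pos2(id12) recv 98: fwd
Round 4: pos5(id73) recv 94: fwd; pos3(id34) recv 98: fwd
Round 5: pos6(id98) recv 94: drop; pos4(id46) recv 98: fwd
Round 6: pos5(id73) recv 98: fwd
Round 7: pos6(id98) recv 98: ELECTED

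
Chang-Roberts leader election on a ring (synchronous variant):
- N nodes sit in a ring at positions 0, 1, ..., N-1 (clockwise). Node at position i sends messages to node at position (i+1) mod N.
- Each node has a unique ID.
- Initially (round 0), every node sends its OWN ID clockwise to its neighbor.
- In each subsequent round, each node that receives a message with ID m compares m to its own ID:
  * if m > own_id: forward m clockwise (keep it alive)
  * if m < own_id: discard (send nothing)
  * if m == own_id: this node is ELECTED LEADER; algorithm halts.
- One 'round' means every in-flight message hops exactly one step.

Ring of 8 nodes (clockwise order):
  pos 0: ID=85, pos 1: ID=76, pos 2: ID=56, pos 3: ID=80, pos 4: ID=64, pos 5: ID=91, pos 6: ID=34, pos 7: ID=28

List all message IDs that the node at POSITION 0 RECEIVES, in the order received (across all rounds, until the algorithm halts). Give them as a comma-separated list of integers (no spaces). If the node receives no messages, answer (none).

Answer: 28,34,91

Derivation:
Round 1: pos1(id76) recv 85: fwd; pos2(id56) recv 76: fwd; pos3(id80) recv 56: drop; pos4(id64) recv 80: fwd; pos5(id91) recv 64: drop; pos6(id34) recv 91: fwd; pos7(id28) recv 34: fwd; pos0(id85) recv 28: drop
Round 2: pos2(id56) recv 85: fwd; pos3(id80) recv 76: drop; pos5(id91) recv 80: drop; pos7(id28) recv 91: fwd; pos0(id85) recv 34: drop
Round 3: pos3(id80) recv 85: fwd; pos0(id85) recv 91: fwd
Round 4: pos4(id64) recv 85: fwd; pos1(id76) recv 91: fwd
Round 5: pos5(id91) recv 85: drop; pos2(id56) recv 91: fwd
Round 6: pos3(id80) recv 91: fwd
Round 7: pos4(id64) recv 91: fwd
Round 8: pos5(id91) recv 91: ELECTED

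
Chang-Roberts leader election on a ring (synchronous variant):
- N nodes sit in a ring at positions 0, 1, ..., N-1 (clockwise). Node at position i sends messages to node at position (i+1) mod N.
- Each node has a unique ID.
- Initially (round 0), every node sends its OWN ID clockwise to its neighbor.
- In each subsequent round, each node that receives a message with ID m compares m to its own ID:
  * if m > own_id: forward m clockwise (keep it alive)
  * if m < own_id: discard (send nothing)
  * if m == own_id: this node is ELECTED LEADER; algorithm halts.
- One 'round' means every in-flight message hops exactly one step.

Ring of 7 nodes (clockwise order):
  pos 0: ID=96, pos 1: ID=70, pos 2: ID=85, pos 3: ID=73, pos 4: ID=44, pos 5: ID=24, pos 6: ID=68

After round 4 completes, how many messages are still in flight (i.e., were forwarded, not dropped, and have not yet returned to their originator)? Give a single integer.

Answer: 2

Derivation:
Round 1: pos1(id70) recv 96: fwd; pos2(id85) recv 70: drop; pos3(id73) recv 85: fwd; pos4(id44) recv 73: fwd; pos5(id24) recv 44: fwd; pos6(id68) recv 24: drop; pos0(id96) recv 68: drop
Round 2: pos2(id85) recv 96: fwd; pos4(id44) recv 85: fwd; pos5(id24) recv 73: fwd; pos6(id68) recv 44: drop
Round 3: pos3(id73) recv 96: fwd; pos5(id24) recv 85: fwd; pos6(id68) recv 73: fwd
Round 4: pos4(id44) recv 96: fwd; pos6(id68) recv 85: fwd; pos0(id96) recv 73: drop
After round 4: 2 messages still in flight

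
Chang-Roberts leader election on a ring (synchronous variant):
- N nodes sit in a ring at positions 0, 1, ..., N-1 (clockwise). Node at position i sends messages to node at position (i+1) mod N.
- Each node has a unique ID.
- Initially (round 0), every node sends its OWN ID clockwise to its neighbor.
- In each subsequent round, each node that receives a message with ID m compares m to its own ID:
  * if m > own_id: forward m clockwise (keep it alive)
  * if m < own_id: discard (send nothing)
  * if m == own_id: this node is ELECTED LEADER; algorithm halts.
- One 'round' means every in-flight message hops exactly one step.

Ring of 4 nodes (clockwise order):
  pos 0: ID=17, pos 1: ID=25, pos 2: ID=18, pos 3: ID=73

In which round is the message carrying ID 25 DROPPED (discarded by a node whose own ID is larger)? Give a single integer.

Answer: 2

Derivation:
Round 1: pos1(id25) recv 17: drop; pos2(id18) recv 25: fwd; pos3(id73) recv 18: drop; pos0(id17) recv 73: fwd
Round 2: pos3(id73) recv 25: drop; pos1(id25) recv 73: fwd
Round 3: pos2(id18) recv 73: fwd
Round 4: pos3(id73) recv 73: ELECTED
Message ID 25 originates at pos 1; dropped at pos 3 in round 2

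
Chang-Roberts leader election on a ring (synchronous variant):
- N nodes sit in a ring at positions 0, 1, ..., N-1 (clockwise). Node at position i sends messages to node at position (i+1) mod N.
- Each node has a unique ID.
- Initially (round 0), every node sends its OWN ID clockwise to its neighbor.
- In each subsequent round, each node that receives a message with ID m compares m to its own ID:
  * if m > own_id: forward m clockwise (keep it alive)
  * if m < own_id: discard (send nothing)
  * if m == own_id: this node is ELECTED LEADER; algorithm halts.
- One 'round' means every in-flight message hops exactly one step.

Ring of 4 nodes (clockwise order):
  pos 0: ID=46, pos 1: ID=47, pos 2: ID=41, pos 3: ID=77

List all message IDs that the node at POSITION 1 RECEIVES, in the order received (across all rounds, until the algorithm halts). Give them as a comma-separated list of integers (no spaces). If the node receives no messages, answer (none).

Round 1: pos1(id47) recv 46: drop; pos2(id41) recv 47: fwd; pos3(id77) recv 41: drop; pos0(id46) recv 77: fwd
Round 2: pos3(id77) recv 47: drop; pos1(id47) recv 77: fwd
Round 3: pos2(id41) recv 77: fwd
Round 4: pos3(id77) recv 77: ELECTED

Answer: 46,77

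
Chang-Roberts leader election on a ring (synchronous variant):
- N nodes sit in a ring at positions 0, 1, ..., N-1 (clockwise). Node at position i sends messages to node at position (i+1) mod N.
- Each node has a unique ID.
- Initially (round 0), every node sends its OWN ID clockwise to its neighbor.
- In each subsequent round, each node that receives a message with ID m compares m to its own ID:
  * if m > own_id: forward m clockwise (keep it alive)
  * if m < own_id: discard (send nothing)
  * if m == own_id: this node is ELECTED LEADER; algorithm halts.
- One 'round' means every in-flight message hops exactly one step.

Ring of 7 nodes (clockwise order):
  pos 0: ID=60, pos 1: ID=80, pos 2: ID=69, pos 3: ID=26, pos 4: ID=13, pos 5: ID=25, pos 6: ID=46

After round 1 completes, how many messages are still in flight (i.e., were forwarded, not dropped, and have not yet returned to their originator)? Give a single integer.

Round 1: pos1(id80) recv 60: drop; pos2(id69) recv 80: fwd; pos3(id26) recv 69: fwd; pos4(id13) recv 26: fwd; pos5(id25) recv 13: drop; pos6(id46) recv 25: drop; pos0(id60) recv 46: drop
After round 1: 3 messages still in flight

Answer: 3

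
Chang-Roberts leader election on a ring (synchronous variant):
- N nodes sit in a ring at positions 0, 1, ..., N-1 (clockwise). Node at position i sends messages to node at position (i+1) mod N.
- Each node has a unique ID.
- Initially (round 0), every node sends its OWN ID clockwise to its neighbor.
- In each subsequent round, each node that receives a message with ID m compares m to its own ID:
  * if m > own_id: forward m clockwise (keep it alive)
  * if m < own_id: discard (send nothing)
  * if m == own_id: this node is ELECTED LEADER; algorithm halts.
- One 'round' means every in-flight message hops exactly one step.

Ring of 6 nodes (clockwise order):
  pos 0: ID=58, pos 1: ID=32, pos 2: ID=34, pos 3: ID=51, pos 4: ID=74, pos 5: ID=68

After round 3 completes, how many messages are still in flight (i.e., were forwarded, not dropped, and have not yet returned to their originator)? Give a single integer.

Round 1: pos1(id32) recv 58: fwd; pos2(id34) recv 32: drop; pos3(id51) recv 34: drop; pos4(id74) recv 51: drop; pos5(id68) recv 74: fwd; pos0(id58) recv 68: fwd
Round 2: pos2(id34) recv 58: fwd; pos0(id58) recv 74: fwd; pos1(id32) recv 68: fwd
Round 3: pos3(id51) recv 58: fwd; pos1(id32) recv 74: fwd; pos2(id34) recv 68: fwd
After round 3: 3 messages still in flight

Answer: 3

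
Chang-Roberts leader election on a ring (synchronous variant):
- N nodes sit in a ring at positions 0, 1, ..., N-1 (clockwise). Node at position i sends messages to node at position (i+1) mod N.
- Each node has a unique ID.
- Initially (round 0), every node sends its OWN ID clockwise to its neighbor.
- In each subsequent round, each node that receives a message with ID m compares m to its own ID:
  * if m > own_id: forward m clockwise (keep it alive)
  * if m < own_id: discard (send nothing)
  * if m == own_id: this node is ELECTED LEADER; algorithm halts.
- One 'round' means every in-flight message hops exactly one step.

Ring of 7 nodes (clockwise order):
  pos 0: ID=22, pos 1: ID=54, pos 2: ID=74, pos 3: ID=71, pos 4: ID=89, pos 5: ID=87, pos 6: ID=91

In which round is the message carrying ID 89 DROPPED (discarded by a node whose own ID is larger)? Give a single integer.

Answer: 2

Derivation:
Round 1: pos1(id54) recv 22: drop; pos2(id74) recv 54: drop; pos3(id71) recv 74: fwd; pos4(id89) recv 71: drop; pos5(id87) recv 89: fwd; pos6(id91) recv 87: drop; pos0(id22) recv 91: fwd
Round 2: pos4(id89) recv 74: drop; pos6(id91) recv 89: drop; pos1(id54) recv 91: fwd
Round 3: pos2(id74) recv 91: fwd
Round 4: pos3(id71) recv 91: fwd
Round 5: pos4(id89) recv 91: fwd
Round 6: pos5(id87) recv 91: fwd
Round 7: pos6(id91) recv 91: ELECTED
Message ID 89 originates at pos 4; dropped at pos 6 in round 2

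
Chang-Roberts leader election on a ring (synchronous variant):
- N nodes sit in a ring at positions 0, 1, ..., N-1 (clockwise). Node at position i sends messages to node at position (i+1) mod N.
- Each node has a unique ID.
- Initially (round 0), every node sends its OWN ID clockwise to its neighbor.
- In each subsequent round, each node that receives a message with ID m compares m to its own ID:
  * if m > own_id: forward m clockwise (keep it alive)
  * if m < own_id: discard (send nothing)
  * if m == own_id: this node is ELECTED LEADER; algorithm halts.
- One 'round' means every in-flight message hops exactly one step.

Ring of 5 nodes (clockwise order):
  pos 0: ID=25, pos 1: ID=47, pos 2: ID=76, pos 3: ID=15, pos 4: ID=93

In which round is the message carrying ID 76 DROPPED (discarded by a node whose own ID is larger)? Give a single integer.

Round 1: pos1(id47) recv 25: drop; pos2(id76) recv 47: drop; pos3(id15) recv 76: fwd; pos4(id93) recv 15: drop; pos0(id25) recv 93: fwd
Round 2: pos4(id93) recv 76: drop; pos1(id47) recv 93: fwd
Round 3: pos2(id76) recv 93: fwd
Round 4: pos3(id15) recv 93: fwd
Round 5: pos4(id93) recv 93: ELECTED
Message ID 76 originates at pos 2; dropped at pos 4 in round 2

Answer: 2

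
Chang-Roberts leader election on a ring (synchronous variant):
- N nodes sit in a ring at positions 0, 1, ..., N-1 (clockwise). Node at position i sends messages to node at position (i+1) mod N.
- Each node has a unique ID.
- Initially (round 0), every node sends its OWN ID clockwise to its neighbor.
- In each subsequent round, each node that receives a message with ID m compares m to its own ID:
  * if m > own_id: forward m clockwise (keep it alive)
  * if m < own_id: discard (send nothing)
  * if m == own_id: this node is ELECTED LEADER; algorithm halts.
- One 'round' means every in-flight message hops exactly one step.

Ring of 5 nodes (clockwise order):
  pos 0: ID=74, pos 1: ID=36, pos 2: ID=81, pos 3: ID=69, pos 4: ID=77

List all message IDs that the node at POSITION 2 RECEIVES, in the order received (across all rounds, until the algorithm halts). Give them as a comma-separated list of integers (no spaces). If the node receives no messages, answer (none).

Answer: 36,74,77,81

Derivation:
Round 1: pos1(id36) recv 74: fwd; pos2(id81) recv 36: drop; pos3(id69) recv 81: fwd; pos4(id77) recv 69: drop; pos0(id74) recv 77: fwd
Round 2: pos2(id81) recv 74: drop; pos4(id77) recv 81: fwd; pos1(id36) recv 77: fwd
Round 3: pos0(id74) recv 81: fwd; pos2(id81) recv 77: drop
Round 4: pos1(id36) recv 81: fwd
Round 5: pos2(id81) recv 81: ELECTED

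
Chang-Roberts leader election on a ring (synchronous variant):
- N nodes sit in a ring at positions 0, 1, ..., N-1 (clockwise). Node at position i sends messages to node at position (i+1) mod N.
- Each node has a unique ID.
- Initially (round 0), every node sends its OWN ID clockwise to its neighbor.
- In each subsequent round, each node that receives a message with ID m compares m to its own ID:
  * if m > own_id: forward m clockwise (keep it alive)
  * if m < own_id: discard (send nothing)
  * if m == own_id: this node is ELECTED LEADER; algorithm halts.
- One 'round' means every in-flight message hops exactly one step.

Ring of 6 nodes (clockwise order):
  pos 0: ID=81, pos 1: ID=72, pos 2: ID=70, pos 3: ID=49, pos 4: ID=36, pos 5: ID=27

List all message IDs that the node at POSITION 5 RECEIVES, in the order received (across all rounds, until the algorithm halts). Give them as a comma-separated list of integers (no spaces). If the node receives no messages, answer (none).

Round 1: pos1(id72) recv 81: fwd; pos2(id70) recv 72: fwd; pos3(id49) recv 70: fwd; pos4(id36) recv 49: fwd; pos5(id27) recv 36: fwd; pos0(id81) recv 27: drop
Round 2: pos2(id70) recv 81: fwd; pos3(id49) recv 72: fwd; pos4(id36) recv 70: fwd; pos5(id27) recv 49: fwd; pos0(id81) recv 36: drop
Round 3: pos3(id49) recv 81: fwd; pos4(id36) recv 72: fwd; pos5(id27) recv 70: fwd; pos0(id81) recv 49: drop
Round 4: pos4(id36) recv 81: fwd; pos5(id27) recv 72: fwd; pos0(id81) recv 70: drop
Round 5: pos5(id27) recv 81: fwd; pos0(id81) recv 72: drop
Round 6: pos0(id81) recv 81: ELECTED

Answer: 36,49,70,72,81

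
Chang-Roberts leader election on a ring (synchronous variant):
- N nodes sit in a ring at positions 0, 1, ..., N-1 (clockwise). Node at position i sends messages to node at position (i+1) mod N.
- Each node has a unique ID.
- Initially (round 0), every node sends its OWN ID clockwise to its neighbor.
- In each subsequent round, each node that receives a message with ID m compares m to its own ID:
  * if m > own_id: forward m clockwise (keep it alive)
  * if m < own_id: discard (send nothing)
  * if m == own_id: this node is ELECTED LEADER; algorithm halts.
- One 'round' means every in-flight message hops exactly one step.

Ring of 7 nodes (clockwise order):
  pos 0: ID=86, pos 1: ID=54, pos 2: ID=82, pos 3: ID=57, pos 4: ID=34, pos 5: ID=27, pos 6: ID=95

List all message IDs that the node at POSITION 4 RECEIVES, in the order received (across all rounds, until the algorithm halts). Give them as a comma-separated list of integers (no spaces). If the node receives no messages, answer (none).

Round 1: pos1(id54) recv 86: fwd; pos2(id82) recv 54: drop; pos3(id57) recv 82: fwd; pos4(id34) recv 57: fwd; pos5(id27) recv 34: fwd; pos6(id95) recv 27: drop; pos0(id86) recv 95: fwd
Round 2: pos2(id82) recv 86: fwd; pos4(id34) recv 82: fwd; pos5(id27) recv 57: fwd; pos6(id95) recv 34: drop; pos1(id54) recv 95: fwd
Round 3: pos3(id57) recv 86: fwd; pos5(id27) recv 82: fwd; pos6(id95) recv 57: drop; pos2(id82) recv 95: fwd
Round 4: pos4(id34) recv 86: fwd; pos6(id95) recv 82: drop; pos3(id57) recv 95: fwd
Round 5: pos5(id27) recv 86: fwd; pos4(id34) recv 95: fwd
Round 6: pos6(id95) recv 86: drop; pos5(id27) recv 95: fwd
Round 7: pos6(id95) recv 95: ELECTED

Answer: 57,82,86,95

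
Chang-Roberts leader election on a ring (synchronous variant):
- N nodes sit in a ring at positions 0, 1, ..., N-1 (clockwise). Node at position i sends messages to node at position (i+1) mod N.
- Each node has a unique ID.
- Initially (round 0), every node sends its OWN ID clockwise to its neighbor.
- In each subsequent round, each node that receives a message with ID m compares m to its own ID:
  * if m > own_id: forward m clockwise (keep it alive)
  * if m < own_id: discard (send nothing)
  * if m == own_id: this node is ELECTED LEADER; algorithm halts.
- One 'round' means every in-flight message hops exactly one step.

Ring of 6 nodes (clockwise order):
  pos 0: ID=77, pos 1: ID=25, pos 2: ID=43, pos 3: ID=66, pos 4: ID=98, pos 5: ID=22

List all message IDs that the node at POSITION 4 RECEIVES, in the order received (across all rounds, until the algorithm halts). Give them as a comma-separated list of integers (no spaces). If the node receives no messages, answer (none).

Answer: 66,77,98

Derivation:
Round 1: pos1(id25) recv 77: fwd; pos2(id43) recv 25: drop; pos3(id66) recv 43: drop; pos4(id98) recv 66: drop; pos5(id22) recv 98: fwd; pos0(id77) recv 22: drop
Round 2: pos2(id43) recv 77: fwd; pos0(id77) recv 98: fwd
Round 3: pos3(id66) recv 77: fwd; pos1(id25) recv 98: fwd
Round 4: pos4(id98) recv 77: drop; pos2(id43) recv 98: fwd
Round 5: pos3(id66) recv 98: fwd
Round 6: pos4(id98) recv 98: ELECTED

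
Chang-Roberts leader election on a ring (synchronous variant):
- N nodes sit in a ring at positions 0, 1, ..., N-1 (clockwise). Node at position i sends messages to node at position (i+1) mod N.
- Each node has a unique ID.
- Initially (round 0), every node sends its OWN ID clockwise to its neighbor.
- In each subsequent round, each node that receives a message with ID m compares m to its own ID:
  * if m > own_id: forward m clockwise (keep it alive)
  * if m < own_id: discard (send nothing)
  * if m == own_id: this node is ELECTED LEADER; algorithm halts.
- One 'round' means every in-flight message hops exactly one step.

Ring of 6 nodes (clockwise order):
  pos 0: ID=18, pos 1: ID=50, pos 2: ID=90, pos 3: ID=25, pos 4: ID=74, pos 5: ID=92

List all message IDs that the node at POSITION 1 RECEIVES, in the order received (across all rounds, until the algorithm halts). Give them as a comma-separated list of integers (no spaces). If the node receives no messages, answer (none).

Answer: 18,92

Derivation:
Round 1: pos1(id50) recv 18: drop; pos2(id90) recv 50: drop; pos3(id25) recv 90: fwd; pos4(id74) recv 25: drop; pos5(id92) recv 74: drop; pos0(id18) recv 92: fwd
Round 2: pos4(id74) recv 90: fwd; pos1(id50) recv 92: fwd
Round 3: pos5(id92) recv 90: drop; pos2(id90) recv 92: fwd
Round 4: pos3(id25) recv 92: fwd
Round 5: pos4(id74) recv 92: fwd
Round 6: pos5(id92) recv 92: ELECTED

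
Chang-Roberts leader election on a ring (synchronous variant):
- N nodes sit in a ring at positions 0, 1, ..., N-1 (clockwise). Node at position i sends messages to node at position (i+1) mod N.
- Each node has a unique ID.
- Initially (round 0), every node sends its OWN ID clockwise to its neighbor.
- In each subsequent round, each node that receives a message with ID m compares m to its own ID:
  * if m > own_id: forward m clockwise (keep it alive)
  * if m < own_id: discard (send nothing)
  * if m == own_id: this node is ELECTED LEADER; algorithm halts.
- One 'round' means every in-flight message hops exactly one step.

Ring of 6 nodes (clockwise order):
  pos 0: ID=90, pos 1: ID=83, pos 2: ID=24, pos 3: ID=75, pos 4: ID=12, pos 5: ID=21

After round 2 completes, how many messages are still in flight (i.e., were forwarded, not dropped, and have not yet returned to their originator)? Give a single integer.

Answer: 3

Derivation:
Round 1: pos1(id83) recv 90: fwd; pos2(id24) recv 83: fwd; pos3(id75) recv 24: drop; pos4(id12) recv 75: fwd; pos5(id21) recv 12: drop; pos0(id90) recv 21: drop
Round 2: pos2(id24) recv 90: fwd; pos3(id75) recv 83: fwd; pos5(id21) recv 75: fwd
After round 2: 3 messages still in flight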